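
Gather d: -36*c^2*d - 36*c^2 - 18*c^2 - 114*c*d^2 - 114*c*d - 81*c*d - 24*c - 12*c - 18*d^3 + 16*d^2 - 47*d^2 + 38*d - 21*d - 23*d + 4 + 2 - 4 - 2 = -54*c^2 - 36*c - 18*d^3 + d^2*(-114*c - 31) + d*(-36*c^2 - 195*c - 6)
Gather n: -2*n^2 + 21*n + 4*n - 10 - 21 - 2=-2*n^2 + 25*n - 33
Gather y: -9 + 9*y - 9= 9*y - 18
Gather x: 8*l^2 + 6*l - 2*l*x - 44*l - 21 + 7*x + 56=8*l^2 - 38*l + x*(7 - 2*l) + 35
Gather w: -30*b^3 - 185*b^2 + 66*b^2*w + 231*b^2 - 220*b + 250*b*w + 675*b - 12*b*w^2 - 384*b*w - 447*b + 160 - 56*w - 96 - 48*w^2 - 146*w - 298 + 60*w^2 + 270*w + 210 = -30*b^3 + 46*b^2 + 8*b + w^2*(12 - 12*b) + w*(66*b^2 - 134*b + 68) - 24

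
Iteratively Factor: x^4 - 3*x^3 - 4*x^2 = (x)*(x^3 - 3*x^2 - 4*x) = x*(x - 4)*(x^2 + x) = x*(x - 4)*(x + 1)*(x)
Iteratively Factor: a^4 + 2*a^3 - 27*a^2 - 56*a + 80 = (a + 4)*(a^3 - 2*a^2 - 19*a + 20) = (a + 4)^2*(a^2 - 6*a + 5) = (a - 1)*(a + 4)^2*(a - 5)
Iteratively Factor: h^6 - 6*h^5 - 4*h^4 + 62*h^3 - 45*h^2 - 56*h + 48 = (h - 4)*(h^5 - 2*h^4 - 12*h^3 + 14*h^2 + 11*h - 12) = (h - 4)*(h - 1)*(h^4 - h^3 - 13*h^2 + h + 12) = (h - 4)*(h - 1)*(h + 3)*(h^3 - 4*h^2 - h + 4) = (h - 4)*(h - 1)^2*(h + 3)*(h^2 - 3*h - 4) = (h - 4)^2*(h - 1)^2*(h + 3)*(h + 1)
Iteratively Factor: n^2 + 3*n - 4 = (n + 4)*(n - 1)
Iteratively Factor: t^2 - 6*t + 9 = (t - 3)*(t - 3)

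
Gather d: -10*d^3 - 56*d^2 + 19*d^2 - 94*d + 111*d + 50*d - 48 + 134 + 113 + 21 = -10*d^3 - 37*d^2 + 67*d + 220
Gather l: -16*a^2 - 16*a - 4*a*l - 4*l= -16*a^2 - 16*a + l*(-4*a - 4)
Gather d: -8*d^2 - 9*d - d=-8*d^2 - 10*d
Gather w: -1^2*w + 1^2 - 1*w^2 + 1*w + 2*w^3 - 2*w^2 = 2*w^3 - 3*w^2 + 1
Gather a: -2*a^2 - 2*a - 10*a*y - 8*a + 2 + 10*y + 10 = -2*a^2 + a*(-10*y - 10) + 10*y + 12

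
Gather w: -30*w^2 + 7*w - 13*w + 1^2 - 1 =-30*w^2 - 6*w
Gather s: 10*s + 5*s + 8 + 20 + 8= 15*s + 36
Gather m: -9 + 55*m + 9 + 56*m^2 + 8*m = 56*m^2 + 63*m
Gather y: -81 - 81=-162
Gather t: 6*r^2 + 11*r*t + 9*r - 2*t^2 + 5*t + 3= 6*r^2 + 9*r - 2*t^2 + t*(11*r + 5) + 3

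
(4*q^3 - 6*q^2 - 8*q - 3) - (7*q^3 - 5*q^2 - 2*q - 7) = -3*q^3 - q^2 - 6*q + 4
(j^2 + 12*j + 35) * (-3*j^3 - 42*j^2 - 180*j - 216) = -3*j^5 - 78*j^4 - 789*j^3 - 3846*j^2 - 8892*j - 7560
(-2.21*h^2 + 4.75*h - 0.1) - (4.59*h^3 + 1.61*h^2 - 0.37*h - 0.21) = -4.59*h^3 - 3.82*h^2 + 5.12*h + 0.11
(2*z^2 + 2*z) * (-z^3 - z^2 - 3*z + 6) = -2*z^5 - 4*z^4 - 8*z^3 + 6*z^2 + 12*z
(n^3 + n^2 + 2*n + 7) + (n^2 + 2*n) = n^3 + 2*n^2 + 4*n + 7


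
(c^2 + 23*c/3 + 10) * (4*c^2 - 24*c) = 4*c^4 + 20*c^3/3 - 144*c^2 - 240*c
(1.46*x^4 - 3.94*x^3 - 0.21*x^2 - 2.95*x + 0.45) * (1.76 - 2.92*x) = -4.2632*x^5 + 14.0744*x^4 - 6.3212*x^3 + 8.2444*x^2 - 6.506*x + 0.792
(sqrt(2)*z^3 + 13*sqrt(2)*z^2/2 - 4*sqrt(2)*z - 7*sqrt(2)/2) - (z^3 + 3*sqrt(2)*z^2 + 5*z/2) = -z^3 + sqrt(2)*z^3 + 7*sqrt(2)*z^2/2 - 4*sqrt(2)*z - 5*z/2 - 7*sqrt(2)/2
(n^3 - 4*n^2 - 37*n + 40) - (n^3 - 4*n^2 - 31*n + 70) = -6*n - 30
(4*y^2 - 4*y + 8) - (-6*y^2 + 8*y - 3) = 10*y^2 - 12*y + 11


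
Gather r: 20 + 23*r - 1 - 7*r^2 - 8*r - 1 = -7*r^2 + 15*r + 18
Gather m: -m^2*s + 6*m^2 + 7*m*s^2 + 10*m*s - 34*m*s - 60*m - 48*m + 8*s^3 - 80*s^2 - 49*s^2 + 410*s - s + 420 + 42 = m^2*(6 - s) + m*(7*s^2 - 24*s - 108) + 8*s^3 - 129*s^2 + 409*s + 462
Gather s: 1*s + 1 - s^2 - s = 1 - s^2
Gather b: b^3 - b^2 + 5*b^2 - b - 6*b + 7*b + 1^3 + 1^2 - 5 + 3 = b^3 + 4*b^2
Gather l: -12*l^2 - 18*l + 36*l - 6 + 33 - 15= -12*l^2 + 18*l + 12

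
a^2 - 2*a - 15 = (a - 5)*(a + 3)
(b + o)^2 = b^2 + 2*b*o + o^2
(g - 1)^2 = g^2 - 2*g + 1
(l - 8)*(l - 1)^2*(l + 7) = l^4 - 3*l^3 - 53*l^2 + 111*l - 56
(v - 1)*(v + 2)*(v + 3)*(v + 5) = v^4 + 9*v^3 + 21*v^2 - v - 30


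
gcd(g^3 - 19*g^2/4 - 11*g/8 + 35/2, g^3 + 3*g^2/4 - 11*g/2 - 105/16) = g^2 - 3*g/4 - 35/8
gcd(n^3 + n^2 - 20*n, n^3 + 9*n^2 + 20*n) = n^2 + 5*n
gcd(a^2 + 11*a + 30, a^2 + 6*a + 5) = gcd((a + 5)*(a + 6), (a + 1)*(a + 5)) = a + 5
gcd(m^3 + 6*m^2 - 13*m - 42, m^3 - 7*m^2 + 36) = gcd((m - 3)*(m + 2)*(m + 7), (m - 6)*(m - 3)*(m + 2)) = m^2 - m - 6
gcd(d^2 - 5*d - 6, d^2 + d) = d + 1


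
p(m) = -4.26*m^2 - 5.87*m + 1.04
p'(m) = -8.52*m - 5.87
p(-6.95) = -163.93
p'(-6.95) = 53.34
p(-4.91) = -72.84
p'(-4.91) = 35.96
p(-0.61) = 3.04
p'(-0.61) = -0.67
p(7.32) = -270.19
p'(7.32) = -68.24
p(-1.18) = 2.03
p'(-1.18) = 4.18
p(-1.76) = -1.82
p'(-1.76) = 9.13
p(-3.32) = -26.43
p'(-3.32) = 22.42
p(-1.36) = 1.14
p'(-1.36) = 5.72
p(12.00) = -682.84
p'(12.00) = -108.11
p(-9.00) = -291.19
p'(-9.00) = 70.81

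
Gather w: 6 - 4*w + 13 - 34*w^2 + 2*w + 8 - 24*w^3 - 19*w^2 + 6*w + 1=-24*w^3 - 53*w^2 + 4*w + 28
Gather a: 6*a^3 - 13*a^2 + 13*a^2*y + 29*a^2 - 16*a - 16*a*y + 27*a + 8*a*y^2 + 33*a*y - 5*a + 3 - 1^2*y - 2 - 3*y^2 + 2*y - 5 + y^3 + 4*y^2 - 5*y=6*a^3 + a^2*(13*y + 16) + a*(8*y^2 + 17*y + 6) + y^3 + y^2 - 4*y - 4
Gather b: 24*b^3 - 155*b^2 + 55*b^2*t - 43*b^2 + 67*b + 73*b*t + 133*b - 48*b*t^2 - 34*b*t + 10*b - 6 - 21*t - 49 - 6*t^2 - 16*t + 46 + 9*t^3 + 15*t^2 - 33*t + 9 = 24*b^3 + b^2*(55*t - 198) + b*(-48*t^2 + 39*t + 210) + 9*t^3 + 9*t^2 - 70*t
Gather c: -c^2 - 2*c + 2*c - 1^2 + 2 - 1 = -c^2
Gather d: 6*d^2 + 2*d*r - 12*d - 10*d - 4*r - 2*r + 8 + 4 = 6*d^2 + d*(2*r - 22) - 6*r + 12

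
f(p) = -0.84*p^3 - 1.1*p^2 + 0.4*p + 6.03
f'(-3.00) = -15.68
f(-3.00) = 17.61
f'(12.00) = -388.88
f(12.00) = -1599.09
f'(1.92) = -13.11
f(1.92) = -3.20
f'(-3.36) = -20.66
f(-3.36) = 24.13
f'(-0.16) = 0.69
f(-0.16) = 5.94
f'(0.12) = 0.10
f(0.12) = 6.06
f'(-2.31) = -7.96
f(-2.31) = 9.59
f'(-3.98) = -30.76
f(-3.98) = 39.97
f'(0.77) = -2.79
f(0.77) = 5.30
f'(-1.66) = -2.89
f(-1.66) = 6.18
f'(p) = -2.52*p^2 - 2.2*p + 0.4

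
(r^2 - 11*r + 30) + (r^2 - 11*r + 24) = 2*r^2 - 22*r + 54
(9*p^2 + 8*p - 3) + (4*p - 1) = 9*p^2 + 12*p - 4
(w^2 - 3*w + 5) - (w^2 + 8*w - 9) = 14 - 11*w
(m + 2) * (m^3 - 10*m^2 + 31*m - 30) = m^4 - 8*m^3 + 11*m^2 + 32*m - 60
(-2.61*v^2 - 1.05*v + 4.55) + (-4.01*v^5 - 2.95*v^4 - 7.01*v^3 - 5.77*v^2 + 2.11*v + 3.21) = -4.01*v^5 - 2.95*v^4 - 7.01*v^3 - 8.38*v^2 + 1.06*v + 7.76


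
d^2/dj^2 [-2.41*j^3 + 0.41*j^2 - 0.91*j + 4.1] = 0.82 - 14.46*j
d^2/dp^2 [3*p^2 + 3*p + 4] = 6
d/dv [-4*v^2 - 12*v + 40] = -8*v - 12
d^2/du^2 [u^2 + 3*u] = 2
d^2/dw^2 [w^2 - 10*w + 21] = 2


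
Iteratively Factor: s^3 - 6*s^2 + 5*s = (s - 1)*(s^2 - 5*s) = s*(s - 1)*(s - 5)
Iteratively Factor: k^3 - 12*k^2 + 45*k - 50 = (k - 5)*(k^2 - 7*k + 10) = (k - 5)^2*(k - 2)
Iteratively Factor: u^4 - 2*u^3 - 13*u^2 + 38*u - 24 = (u - 3)*(u^3 + u^2 - 10*u + 8) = (u - 3)*(u + 4)*(u^2 - 3*u + 2) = (u - 3)*(u - 1)*(u + 4)*(u - 2)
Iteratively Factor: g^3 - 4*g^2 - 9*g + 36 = (g + 3)*(g^2 - 7*g + 12) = (g - 3)*(g + 3)*(g - 4)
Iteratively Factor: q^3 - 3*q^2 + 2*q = (q - 1)*(q^2 - 2*q) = (q - 2)*(q - 1)*(q)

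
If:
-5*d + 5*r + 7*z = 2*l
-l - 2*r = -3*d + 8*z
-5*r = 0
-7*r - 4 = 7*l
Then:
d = 92/133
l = -4/7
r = 0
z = 44/133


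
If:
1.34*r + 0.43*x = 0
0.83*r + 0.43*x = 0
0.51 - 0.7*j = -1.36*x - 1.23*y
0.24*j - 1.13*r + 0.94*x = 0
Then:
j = 0.00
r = 0.00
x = 0.00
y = -0.41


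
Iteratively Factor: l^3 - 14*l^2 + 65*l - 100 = (l - 5)*(l^2 - 9*l + 20) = (l - 5)*(l - 4)*(l - 5)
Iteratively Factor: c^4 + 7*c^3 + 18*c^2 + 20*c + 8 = (c + 1)*(c^3 + 6*c^2 + 12*c + 8) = (c + 1)*(c + 2)*(c^2 + 4*c + 4) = (c + 1)*(c + 2)^2*(c + 2)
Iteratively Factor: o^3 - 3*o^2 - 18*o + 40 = (o + 4)*(o^2 - 7*o + 10) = (o - 2)*(o + 4)*(o - 5)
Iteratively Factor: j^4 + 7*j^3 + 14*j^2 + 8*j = (j)*(j^3 + 7*j^2 + 14*j + 8) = j*(j + 4)*(j^2 + 3*j + 2) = j*(j + 1)*(j + 4)*(j + 2)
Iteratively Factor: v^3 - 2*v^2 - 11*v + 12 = (v + 3)*(v^2 - 5*v + 4) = (v - 1)*(v + 3)*(v - 4)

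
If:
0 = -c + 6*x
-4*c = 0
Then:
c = 0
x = 0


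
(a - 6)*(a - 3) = a^2 - 9*a + 18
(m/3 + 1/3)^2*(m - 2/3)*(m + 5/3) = m^4/9 + m^3/3 + 17*m^2/81 - 11*m/81 - 10/81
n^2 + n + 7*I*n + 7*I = (n + 1)*(n + 7*I)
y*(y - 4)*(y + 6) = y^3 + 2*y^2 - 24*y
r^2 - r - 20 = (r - 5)*(r + 4)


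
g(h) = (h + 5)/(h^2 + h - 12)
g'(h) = (-2*h - 1)*(h + 5)/(h^2 + h - 12)^2 + 1/(h^2 + h - 12) = (h^2 + h - (h + 5)*(2*h + 1) - 12)/(h^2 + h - 12)^2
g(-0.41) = -0.37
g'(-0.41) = -0.09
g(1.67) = -0.88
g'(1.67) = -0.64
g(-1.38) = -0.32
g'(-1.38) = -0.04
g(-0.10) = -0.41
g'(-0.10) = -0.11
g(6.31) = 0.33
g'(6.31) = -0.10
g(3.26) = 4.38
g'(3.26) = -16.90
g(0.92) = -0.58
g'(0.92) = -0.26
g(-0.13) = -0.40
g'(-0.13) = -0.11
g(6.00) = 0.37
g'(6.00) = -0.13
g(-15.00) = -0.05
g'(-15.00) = 0.00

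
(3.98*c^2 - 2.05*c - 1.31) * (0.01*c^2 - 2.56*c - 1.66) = 0.0398*c^4 - 10.2093*c^3 - 1.3719*c^2 + 6.7566*c + 2.1746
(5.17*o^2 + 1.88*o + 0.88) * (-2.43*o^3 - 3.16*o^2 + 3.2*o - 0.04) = -12.5631*o^5 - 20.9056*o^4 + 8.4648*o^3 + 3.0284*o^2 + 2.7408*o - 0.0352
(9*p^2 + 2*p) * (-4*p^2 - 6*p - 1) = -36*p^4 - 62*p^3 - 21*p^2 - 2*p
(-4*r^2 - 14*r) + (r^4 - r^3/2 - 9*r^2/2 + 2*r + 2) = r^4 - r^3/2 - 17*r^2/2 - 12*r + 2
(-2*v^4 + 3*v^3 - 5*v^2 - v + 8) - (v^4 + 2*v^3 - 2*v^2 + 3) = -3*v^4 + v^3 - 3*v^2 - v + 5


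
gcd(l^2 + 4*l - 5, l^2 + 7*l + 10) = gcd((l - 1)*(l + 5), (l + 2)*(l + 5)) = l + 5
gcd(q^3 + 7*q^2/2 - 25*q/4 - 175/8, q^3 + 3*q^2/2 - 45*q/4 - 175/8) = q + 5/2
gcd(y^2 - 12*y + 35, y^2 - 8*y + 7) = y - 7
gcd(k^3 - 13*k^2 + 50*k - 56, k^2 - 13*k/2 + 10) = k - 4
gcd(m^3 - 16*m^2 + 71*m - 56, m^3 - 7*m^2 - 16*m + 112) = m - 7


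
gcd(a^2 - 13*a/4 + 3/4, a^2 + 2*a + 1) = 1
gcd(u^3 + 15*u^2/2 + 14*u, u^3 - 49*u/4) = u^2 + 7*u/2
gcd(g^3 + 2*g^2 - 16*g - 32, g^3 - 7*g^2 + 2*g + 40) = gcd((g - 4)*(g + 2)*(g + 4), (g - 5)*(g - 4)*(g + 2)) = g^2 - 2*g - 8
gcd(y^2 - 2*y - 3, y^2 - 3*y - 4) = y + 1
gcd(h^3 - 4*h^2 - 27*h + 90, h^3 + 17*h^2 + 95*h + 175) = h + 5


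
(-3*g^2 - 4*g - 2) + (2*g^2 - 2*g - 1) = -g^2 - 6*g - 3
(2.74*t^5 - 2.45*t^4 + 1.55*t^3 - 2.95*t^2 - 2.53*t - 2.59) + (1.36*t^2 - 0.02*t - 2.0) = 2.74*t^5 - 2.45*t^4 + 1.55*t^3 - 1.59*t^2 - 2.55*t - 4.59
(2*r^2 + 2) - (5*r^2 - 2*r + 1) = -3*r^2 + 2*r + 1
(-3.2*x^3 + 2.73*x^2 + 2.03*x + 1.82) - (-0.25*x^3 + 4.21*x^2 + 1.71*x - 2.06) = -2.95*x^3 - 1.48*x^2 + 0.32*x + 3.88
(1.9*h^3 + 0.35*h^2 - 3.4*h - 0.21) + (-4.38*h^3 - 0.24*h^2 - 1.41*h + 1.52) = -2.48*h^3 + 0.11*h^2 - 4.81*h + 1.31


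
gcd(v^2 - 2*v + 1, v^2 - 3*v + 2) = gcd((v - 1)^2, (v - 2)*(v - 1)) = v - 1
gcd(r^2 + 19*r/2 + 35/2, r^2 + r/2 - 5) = r + 5/2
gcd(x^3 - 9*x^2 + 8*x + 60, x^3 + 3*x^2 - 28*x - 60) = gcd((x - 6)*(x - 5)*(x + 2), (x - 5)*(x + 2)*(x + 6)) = x^2 - 3*x - 10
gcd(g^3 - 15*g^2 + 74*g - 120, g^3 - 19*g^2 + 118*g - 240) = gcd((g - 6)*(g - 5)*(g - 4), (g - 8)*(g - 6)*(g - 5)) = g^2 - 11*g + 30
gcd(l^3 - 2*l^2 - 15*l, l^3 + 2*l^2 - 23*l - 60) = l^2 - 2*l - 15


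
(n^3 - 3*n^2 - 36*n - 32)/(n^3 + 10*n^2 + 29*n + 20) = (n - 8)/(n + 5)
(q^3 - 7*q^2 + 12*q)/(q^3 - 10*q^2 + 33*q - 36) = q/(q - 3)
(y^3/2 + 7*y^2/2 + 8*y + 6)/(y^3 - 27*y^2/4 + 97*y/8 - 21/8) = 4*(y^3 + 7*y^2 + 16*y + 12)/(8*y^3 - 54*y^2 + 97*y - 21)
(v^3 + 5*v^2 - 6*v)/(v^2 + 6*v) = v - 1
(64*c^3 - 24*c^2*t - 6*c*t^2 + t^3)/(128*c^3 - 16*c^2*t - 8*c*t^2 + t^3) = (-2*c + t)/(-4*c + t)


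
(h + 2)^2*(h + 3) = h^3 + 7*h^2 + 16*h + 12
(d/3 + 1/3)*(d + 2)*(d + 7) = d^3/3 + 10*d^2/3 + 23*d/3 + 14/3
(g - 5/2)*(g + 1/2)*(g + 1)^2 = g^4 - 17*g^2/4 - 9*g/2 - 5/4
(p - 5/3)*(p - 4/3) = p^2 - 3*p + 20/9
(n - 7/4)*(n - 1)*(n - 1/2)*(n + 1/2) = n^4 - 11*n^3/4 + 3*n^2/2 + 11*n/16 - 7/16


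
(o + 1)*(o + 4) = o^2 + 5*o + 4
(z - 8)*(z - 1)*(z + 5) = z^3 - 4*z^2 - 37*z + 40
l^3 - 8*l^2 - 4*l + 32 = (l - 8)*(l - 2)*(l + 2)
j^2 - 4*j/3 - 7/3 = (j - 7/3)*(j + 1)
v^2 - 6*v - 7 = (v - 7)*(v + 1)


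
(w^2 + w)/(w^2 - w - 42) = w*(w + 1)/(w^2 - w - 42)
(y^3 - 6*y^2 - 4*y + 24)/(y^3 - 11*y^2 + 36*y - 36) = (y + 2)/(y - 3)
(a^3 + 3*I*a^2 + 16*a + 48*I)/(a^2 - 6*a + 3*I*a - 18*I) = (a^2 + 16)/(a - 6)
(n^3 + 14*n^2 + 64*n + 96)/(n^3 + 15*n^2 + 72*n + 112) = (n + 6)/(n + 7)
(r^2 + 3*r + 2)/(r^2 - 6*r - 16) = (r + 1)/(r - 8)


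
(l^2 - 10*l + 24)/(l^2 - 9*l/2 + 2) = 2*(l - 6)/(2*l - 1)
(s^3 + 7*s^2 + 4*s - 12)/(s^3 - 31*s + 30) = (s + 2)/(s - 5)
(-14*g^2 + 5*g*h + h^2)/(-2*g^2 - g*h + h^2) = (7*g + h)/(g + h)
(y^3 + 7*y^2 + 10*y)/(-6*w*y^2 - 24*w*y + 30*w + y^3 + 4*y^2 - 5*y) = y*(y + 2)/(-6*w*y + 6*w + y^2 - y)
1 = 1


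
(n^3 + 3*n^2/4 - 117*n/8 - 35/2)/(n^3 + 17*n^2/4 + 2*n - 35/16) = 2*(n - 4)/(2*n - 1)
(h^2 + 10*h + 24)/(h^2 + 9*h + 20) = (h + 6)/(h + 5)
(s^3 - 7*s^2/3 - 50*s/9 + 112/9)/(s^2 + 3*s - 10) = (s^2 - s/3 - 56/9)/(s + 5)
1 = 1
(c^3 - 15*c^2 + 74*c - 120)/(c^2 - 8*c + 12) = (c^2 - 9*c + 20)/(c - 2)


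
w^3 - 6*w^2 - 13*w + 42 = (w - 7)*(w - 2)*(w + 3)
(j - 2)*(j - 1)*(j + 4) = j^3 + j^2 - 10*j + 8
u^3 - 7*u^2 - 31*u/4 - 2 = (u - 8)*(u + 1/2)^2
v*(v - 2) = v^2 - 2*v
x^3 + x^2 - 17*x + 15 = (x - 3)*(x - 1)*(x + 5)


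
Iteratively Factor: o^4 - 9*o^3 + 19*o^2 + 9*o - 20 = (o + 1)*(o^3 - 10*o^2 + 29*o - 20) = (o - 5)*(o + 1)*(o^2 - 5*o + 4) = (o - 5)*(o - 1)*(o + 1)*(o - 4)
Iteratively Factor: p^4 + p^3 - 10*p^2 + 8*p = (p + 4)*(p^3 - 3*p^2 + 2*p) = (p - 2)*(p + 4)*(p^2 - p) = p*(p - 2)*(p + 4)*(p - 1)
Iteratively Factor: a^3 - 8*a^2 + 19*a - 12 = (a - 3)*(a^2 - 5*a + 4) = (a - 4)*(a - 3)*(a - 1)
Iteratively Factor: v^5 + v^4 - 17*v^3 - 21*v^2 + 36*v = (v)*(v^4 + v^3 - 17*v^2 - 21*v + 36) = v*(v - 1)*(v^3 + 2*v^2 - 15*v - 36) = v*(v - 4)*(v - 1)*(v^2 + 6*v + 9) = v*(v - 4)*(v - 1)*(v + 3)*(v + 3)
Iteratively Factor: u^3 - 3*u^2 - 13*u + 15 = (u + 3)*(u^2 - 6*u + 5) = (u - 1)*(u + 3)*(u - 5)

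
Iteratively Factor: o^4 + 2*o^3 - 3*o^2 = (o)*(o^3 + 2*o^2 - 3*o) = o^2*(o^2 + 2*o - 3) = o^2*(o - 1)*(o + 3)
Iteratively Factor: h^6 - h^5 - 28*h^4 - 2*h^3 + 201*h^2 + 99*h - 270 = (h - 3)*(h^5 + 2*h^4 - 22*h^3 - 68*h^2 - 3*h + 90) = (h - 3)*(h + 3)*(h^4 - h^3 - 19*h^2 - 11*h + 30) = (h - 3)*(h + 2)*(h + 3)*(h^3 - 3*h^2 - 13*h + 15) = (h - 3)*(h - 1)*(h + 2)*(h + 3)*(h^2 - 2*h - 15) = (h - 5)*(h - 3)*(h - 1)*(h + 2)*(h + 3)*(h + 3)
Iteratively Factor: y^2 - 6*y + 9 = (y - 3)*(y - 3)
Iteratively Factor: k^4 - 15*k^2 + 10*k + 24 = (k + 4)*(k^3 - 4*k^2 + k + 6) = (k - 3)*(k + 4)*(k^2 - k - 2) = (k - 3)*(k + 1)*(k + 4)*(k - 2)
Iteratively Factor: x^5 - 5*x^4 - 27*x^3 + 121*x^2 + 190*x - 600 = (x + 3)*(x^4 - 8*x^3 - 3*x^2 + 130*x - 200) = (x + 3)*(x + 4)*(x^3 - 12*x^2 + 45*x - 50) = (x - 5)*(x + 3)*(x + 4)*(x^2 - 7*x + 10) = (x - 5)^2*(x + 3)*(x + 4)*(x - 2)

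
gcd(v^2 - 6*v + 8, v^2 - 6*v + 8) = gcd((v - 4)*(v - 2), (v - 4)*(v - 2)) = v^2 - 6*v + 8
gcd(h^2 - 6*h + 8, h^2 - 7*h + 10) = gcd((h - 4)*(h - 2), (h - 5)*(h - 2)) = h - 2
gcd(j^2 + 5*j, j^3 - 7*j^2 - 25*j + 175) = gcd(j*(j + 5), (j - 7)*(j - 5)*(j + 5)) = j + 5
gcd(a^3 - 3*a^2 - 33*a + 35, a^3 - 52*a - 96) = 1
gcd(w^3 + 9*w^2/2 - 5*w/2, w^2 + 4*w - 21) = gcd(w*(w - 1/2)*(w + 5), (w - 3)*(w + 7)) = 1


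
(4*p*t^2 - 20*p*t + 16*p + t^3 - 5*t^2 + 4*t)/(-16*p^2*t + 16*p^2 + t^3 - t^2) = (4 - t)/(4*p - t)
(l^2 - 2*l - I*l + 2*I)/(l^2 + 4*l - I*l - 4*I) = (l - 2)/(l + 4)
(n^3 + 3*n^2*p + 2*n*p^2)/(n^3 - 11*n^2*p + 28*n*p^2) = (n^2 + 3*n*p + 2*p^2)/(n^2 - 11*n*p + 28*p^2)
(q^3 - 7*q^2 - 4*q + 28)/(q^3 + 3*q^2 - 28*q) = (q^3 - 7*q^2 - 4*q + 28)/(q*(q^2 + 3*q - 28))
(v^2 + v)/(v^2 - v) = (v + 1)/(v - 1)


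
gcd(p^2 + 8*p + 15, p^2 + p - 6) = p + 3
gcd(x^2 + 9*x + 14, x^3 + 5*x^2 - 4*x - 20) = x + 2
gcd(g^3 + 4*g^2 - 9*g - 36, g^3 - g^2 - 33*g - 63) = g + 3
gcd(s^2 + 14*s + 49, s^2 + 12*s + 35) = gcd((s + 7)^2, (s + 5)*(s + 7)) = s + 7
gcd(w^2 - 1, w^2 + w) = w + 1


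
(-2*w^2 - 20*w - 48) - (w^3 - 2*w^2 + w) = -w^3 - 21*w - 48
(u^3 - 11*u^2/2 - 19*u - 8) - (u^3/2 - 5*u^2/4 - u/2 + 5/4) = u^3/2 - 17*u^2/4 - 37*u/2 - 37/4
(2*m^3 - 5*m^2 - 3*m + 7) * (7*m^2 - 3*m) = 14*m^5 - 41*m^4 - 6*m^3 + 58*m^2 - 21*m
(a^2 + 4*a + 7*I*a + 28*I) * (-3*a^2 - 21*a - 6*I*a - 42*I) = -3*a^4 - 33*a^3 - 27*I*a^3 - 42*a^2 - 297*I*a^2 + 462*a - 756*I*a + 1176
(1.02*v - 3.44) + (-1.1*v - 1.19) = -0.0800000000000001*v - 4.63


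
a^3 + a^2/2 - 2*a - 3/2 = (a - 3/2)*(a + 1)^2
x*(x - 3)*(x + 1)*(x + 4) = x^4 + 2*x^3 - 11*x^2 - 12*x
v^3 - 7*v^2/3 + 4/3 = (v - 2)*(v - 1)*(v + 2/3)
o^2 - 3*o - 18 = (o - 6)*(o + 3)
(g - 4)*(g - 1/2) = g^2 - 9*g/2 + 2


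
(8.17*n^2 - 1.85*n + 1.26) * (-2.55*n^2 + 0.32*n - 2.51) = -20.8335*n^4 + 7.3319*n^3 - 24.3117*n^2 + 5.0467*n - 3.1626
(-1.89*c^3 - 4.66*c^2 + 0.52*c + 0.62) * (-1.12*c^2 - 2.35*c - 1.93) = 2.1168*c^5 + 9.6607*c^4 + 14.0163*c^3 + 7.0774*c^2 - 2.4606*c - 1.1966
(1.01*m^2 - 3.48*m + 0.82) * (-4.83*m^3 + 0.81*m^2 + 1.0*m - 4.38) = -4.8783*m^5 + 17.6265*m^4 - 5.7694*m^3 - 7.2396*m^2 + 16.0624*m - 3.5916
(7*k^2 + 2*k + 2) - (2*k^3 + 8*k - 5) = -2*k^3 + 7*k^2 - 6*k + 7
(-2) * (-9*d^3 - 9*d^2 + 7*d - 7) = 18*d^3 + 18*d^2 - 14*d + 14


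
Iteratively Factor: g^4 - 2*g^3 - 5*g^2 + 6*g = (g + 2)*(g^3 - 4*g^2 + 3*g) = g*(g + 2)*(g^2 - 4*g + 3) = g*(g - 3)*(g + 2)*(g - 1)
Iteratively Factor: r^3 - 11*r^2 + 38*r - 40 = (r - 2)*(r^2 - 9*r + 20) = (r - 5)*(r - 2)*(r - 4)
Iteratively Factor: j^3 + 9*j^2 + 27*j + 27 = (j + 3)*(j^2 + 6*j + 9) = (j + 3)^2*(j + 3)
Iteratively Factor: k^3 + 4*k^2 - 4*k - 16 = (k - 2)*(k^2 + 6*k + 8) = (k - 2)*(k + 4)*(k + 2)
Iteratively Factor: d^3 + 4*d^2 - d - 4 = (d - 1)*(d^2 + 5*d + 4) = (d - 1)*(d + 1)*(d + 4)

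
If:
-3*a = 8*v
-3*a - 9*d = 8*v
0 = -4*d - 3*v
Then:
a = 0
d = 0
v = 0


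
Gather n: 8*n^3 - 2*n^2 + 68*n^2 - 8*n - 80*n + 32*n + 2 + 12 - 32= 8*n^3 + 66*n^2 - 56*n - 18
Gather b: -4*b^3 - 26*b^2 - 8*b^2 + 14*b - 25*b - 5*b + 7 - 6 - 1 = -4*b^3 - 34*b^2 - 16*b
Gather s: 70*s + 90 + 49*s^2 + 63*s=49*s^2 + 133*s + 90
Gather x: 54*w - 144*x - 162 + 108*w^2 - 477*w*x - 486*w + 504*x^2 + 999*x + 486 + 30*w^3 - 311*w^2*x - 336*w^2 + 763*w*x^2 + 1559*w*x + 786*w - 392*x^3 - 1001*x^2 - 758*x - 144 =30*w^3 - 228*w^2 + 354*w - 392*x^3 + x^2*(763*w - 497) + x*(-311*w^2 + 1082*w + 97) + 180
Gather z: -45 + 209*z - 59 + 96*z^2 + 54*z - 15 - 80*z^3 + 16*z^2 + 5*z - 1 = -80*z^3 + 112*z^2 + 268*z - 120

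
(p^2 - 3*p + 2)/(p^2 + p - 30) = (p^2 - 3*p + 2)/(p^2 + p - 30)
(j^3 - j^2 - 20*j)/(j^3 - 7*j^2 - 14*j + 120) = j/(j - 6)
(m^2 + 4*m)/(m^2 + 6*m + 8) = m/(m + 2)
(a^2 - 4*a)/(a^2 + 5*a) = (a - 4)/(a + 5)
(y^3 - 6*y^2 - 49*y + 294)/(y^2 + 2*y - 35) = (y^2 - 13*y + 42)/(y - 5)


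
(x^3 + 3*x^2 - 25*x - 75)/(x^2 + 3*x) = x - 25/x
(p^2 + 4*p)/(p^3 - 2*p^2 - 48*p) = (p + 4)/(p^2 - 2*p - 48)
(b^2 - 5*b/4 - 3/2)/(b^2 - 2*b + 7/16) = 4*(4*b^2 - 5*b - 6)/(16*b^2 - 32*b + 7)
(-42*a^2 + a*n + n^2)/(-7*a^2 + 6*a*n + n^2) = (6*a - n)/(a - n)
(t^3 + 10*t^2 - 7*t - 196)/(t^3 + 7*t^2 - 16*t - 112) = (t + 7)/(t + 4)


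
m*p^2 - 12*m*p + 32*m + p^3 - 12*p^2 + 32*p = (m + p)*(p - 8)*(p - 4)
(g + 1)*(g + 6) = g^2 + 7*g + 6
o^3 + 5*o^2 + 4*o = o*(o + 1)*(o + 4)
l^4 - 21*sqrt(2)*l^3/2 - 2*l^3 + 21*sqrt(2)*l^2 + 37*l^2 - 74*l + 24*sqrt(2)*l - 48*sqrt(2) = (l - 2)*(l - 8*sqrt(2))*(l - 3*sqrt(2))*(l + sqrt(2)/2)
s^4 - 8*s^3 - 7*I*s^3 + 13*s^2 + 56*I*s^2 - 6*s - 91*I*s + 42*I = (s - 6)*(s - 1)^2*(s - 7*I)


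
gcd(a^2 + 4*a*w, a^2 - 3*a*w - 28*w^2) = a + 4*w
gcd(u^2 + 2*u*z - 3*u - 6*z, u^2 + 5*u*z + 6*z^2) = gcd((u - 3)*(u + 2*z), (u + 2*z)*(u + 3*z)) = u + 2*z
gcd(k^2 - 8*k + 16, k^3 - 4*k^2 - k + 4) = k - 4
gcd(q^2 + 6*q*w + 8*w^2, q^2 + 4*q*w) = q + 4*w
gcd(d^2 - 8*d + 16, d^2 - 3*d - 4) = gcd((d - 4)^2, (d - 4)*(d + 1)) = d - 4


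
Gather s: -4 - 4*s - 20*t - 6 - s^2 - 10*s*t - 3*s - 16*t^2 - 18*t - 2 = -s^2 + s*(-10*t - 7) - 16*t^2 - 38*t - 12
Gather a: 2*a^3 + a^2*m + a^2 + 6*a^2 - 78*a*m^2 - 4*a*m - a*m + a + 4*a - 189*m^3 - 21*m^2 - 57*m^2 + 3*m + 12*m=2*a^3 + a^2*(m + 7) + a*(-78*m^2 - 5*m + 5) - 189*m^3 - 78*m^2 + 15*m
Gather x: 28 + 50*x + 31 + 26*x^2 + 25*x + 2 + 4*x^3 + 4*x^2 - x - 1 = 4*x^3 + 30*x^2 + 74*x + 60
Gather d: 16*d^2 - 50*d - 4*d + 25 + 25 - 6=16*d^2 - 54*d + 44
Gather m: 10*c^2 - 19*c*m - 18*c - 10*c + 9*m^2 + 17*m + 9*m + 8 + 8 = 10*c^2 - 28*c + 9*m^2 + m*(26 - 19*c) + 16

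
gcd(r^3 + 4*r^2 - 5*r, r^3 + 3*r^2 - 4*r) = r^2 - r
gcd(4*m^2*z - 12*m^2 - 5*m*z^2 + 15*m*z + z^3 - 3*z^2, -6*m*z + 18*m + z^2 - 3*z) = z - 3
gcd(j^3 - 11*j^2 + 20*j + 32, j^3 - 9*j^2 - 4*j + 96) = j^2 - 12*j + 32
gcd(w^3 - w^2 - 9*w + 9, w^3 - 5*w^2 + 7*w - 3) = w^2 - 4*w + 3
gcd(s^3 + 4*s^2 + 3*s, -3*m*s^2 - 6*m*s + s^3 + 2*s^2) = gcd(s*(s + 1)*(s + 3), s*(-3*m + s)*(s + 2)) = s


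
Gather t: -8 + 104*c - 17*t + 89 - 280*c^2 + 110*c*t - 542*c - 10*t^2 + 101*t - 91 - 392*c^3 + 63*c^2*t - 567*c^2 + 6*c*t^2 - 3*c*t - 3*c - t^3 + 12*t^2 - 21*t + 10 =-392*c^3 - 847*c^2 - 441*c - t^3 + t^2*(6*c + 2) + t*(63*c^2 + 107*c + 63)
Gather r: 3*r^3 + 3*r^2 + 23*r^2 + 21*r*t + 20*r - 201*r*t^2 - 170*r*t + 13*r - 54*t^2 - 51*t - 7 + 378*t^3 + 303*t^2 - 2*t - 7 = 3*r^3 + 26*r^2 + r*(-201*t^2 - 149*t + 33) + 378*t^3 + 249*t^2 - 53*t - 14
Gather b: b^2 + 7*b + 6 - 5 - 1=b^2 + 7*b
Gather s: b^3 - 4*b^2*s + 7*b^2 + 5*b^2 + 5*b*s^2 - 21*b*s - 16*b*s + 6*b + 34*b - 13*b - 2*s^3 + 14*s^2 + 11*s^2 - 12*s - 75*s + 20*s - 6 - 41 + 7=b^3 + 12*b^2 + 27*b - 2*s^3 + s^2*(5*b + 25) + s*(-4*b^2 - 37*b - 67) - 40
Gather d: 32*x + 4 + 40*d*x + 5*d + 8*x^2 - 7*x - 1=d*(40*x + 5) + 8*x^2 + 25*x + 3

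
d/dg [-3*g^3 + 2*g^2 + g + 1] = -9*g^2 + 4*g + 1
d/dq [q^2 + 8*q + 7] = 2*q + 8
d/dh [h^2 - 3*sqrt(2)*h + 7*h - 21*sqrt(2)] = 2*h - 3*sqrt(2) + 7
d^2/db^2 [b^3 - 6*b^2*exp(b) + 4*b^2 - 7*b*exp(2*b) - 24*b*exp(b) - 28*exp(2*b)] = -6*b^2*exp(b) - 28*b*exp(2*b) - 48*b*exp(b) + 6*b - 140*exp(2*b) - 60*exp(b) + 8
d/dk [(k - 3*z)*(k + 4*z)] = 2*k + z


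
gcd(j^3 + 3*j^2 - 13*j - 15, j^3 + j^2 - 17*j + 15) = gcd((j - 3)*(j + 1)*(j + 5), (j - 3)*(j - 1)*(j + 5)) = j^2 + 2*j - 15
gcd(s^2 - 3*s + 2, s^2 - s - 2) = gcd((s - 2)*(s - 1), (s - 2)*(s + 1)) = s - 2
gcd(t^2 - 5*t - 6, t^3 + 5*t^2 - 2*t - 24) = 1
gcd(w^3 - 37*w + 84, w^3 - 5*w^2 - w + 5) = 1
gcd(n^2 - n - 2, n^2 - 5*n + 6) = n - 2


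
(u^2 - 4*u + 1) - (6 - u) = u^2 - 3*u - 5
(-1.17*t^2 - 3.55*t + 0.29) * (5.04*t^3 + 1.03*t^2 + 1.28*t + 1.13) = -5.8968*t^5 - 19.0971*t^4 - 3.6925*t^3 - 5.5674*t^2 - 3.6403*t + 0.3277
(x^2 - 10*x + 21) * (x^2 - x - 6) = x^4 - 11*x^3 + 25*x^2 + 39*x - 126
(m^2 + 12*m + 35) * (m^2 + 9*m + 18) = m^4 + 21*m^3 + 161*m^2 + 531*m + 630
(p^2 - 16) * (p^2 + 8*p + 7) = p^4 + 8*p^3 - 9*p^2 - 128*p - 112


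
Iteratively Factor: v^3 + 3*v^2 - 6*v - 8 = (v + 1)*(v^2 + 2*v - 8) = (v - 2)*(v + 1)*(v + 4)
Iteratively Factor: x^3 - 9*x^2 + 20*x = (x - 4)*(x^2 - 5*x) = x*(x - 4)*(x - 5)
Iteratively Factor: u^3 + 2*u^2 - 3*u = (u - 1)*(u^2 + 3*u) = u*(u - 1)*(u + 3)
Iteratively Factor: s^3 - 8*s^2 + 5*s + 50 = (s - 5)*(s^2 - 3*s - 10) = (s - 5)*(s + 2)*(s - 5)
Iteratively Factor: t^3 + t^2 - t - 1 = (t - 1)*(t^2 + 2*t + 1) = (t - 1)*(t + 1)*(t + 1)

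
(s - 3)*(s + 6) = s^2 + 3*s - 18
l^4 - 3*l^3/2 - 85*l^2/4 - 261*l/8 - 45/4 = (l - 6)*(l + 1/2)*(l + 3/2)*(l + 5/2)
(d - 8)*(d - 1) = d^2 - 9*d + 8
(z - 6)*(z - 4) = z^2 - 10*z + 24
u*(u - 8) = u^2 - 8*u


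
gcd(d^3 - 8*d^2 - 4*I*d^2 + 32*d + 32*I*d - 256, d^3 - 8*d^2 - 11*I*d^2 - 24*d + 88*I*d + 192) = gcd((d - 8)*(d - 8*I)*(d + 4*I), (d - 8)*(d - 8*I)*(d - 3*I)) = d^2 + d*(-8 - 8*I) + 64*I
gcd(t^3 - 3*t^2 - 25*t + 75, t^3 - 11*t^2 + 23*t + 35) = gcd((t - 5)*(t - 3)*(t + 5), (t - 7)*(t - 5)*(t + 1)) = t - 5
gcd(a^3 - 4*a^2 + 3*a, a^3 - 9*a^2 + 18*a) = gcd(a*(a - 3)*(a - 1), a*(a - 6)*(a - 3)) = a^2 - 3*a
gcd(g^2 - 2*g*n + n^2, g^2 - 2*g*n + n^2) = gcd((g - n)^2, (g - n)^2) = g^2 - 2*g*n + n^2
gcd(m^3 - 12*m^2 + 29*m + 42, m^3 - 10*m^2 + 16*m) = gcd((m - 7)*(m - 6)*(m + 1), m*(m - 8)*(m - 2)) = 1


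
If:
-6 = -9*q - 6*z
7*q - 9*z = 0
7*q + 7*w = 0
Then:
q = 18/41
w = -18/41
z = 14/41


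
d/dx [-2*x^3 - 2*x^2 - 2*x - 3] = -6*x^2 - 4*x - 2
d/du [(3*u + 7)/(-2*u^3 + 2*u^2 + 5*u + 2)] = (12*u^3 + 36*u^2 - 28*u - 29)/(4*u^6 - 8*u^5 - 16*u^4 + 12*u^3 + 33*u^2 + 20*u + 4)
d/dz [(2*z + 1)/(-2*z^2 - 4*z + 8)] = (z^2 + z + 5)/(z^4 + 4*z^3 - 4*z^2 - 16*z + 16)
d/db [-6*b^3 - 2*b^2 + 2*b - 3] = -18*b^2 - 4*b + 2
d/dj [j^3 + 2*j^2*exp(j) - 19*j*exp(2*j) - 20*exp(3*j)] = 2*j^2*exp(j) + 3*j^2 - 38*j*exp(2*j) + 4*j*exp(j) - 60*exp(3*j) - 19*exp(2*j)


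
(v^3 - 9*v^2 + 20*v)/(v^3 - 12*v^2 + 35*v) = (v - 4)/(v - 7)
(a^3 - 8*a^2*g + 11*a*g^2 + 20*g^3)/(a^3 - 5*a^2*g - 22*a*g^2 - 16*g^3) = (a^2 - 9*a*g + 20*g^2)/(a^2 - 6*a*g - 16*g^2)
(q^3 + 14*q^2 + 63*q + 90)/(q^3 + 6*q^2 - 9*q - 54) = (q + 5)/(q - 3)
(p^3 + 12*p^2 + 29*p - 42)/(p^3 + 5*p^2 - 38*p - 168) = (p^2 + 5*p - 6)/(p^2 - 2*p - 24)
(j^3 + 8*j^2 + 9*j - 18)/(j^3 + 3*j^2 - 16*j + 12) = (j + 3)/(j - 2)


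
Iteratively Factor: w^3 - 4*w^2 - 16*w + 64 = (w - 4)*(w^2 - 16) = (w - 4)*(w + 4)*(w - 4)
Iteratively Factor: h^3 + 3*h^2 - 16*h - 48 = (h - 4)*(h^2 + 7*h + 12) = (h - 4)*(h + 4)*(h + 3)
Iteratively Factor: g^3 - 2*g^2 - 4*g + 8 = (g + 2)*(g^2 - 4*g + 4) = (g - 2)*(g + 2)*(g - 2)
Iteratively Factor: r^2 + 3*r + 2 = (r + 1)*(r + 2)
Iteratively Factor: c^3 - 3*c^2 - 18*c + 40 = (c - 2)*(c^2 - c - 20) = (c - 5)*(c - 2)*(c + 4)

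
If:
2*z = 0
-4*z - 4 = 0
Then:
No Solution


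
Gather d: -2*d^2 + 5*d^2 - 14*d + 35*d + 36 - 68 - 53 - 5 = 3*d^2 + 21*d - 90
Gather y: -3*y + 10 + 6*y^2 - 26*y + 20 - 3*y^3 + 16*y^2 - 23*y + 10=-3*y^3 + 22*y^2 - 52*y + 40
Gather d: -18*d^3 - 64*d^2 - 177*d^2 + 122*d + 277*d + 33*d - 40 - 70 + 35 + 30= -18*d^3 - 241*d^2 + 432*d - 45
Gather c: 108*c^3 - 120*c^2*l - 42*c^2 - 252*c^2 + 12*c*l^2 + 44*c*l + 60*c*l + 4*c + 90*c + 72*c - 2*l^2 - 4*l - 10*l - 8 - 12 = 108*c^3 + c^2*(-120*l - 294) + c*(12*l^2 + 104*l + 166) - 2*l^2 - 14*l - 20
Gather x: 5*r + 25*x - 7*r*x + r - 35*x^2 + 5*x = 6*r - 35*x^2 + x*(30 - 7*r)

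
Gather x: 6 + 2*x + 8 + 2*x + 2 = 4*x + 16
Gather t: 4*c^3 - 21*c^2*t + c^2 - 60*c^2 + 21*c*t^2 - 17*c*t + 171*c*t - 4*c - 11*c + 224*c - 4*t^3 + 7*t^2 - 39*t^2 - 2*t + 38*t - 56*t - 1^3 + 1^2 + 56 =4*c^3 - 59*c^2 + 209*c - 4*t^3 + t^2*(21*c - 32) + t*(-21*c^2 + 154*c - 20) + 56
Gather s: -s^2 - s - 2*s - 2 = -s^2 - 3*s - 2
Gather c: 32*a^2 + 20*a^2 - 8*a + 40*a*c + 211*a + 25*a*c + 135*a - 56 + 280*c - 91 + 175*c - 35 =52*a^2 + 338*a + c*(65*a + 455) - 182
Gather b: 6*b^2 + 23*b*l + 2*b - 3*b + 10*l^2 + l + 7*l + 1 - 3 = 6*b^2 + b*(23*l - 1) + 10*l^2 + 8*l - 2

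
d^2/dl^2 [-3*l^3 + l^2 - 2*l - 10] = 2 - 18*l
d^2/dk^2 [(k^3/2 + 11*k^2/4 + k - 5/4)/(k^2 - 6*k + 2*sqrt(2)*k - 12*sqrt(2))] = (-46*sqrt(2)*k^3 + 158*k^3 - 303*k^2 + 828*sqrt(2)*k^2 + 114*sqrt(2)*k + 1818*k - 228*sqrt(2) + 3140)/(2*(k^6 - 18*k^5 + 6*sqrt(2)*k^5 - 108*sqrt(2)*k^4 + 132*k^4 - 648*k^3 + 664*sqrt(2)*k^3 - 1584*sqrt(2)*k^2 + 2592*k^2 - 5184*k + 1728*sqrt(2)*k - 3456*sqrt(2)))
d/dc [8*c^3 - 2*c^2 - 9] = 4*c*(6*c - 1)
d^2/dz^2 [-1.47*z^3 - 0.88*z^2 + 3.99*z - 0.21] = -8.82*z - 1.76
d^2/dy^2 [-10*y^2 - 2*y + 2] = -20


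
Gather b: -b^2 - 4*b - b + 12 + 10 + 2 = -b^2 - 5*b + 24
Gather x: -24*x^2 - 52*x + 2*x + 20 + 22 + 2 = -24*x^2 - 50*x + 44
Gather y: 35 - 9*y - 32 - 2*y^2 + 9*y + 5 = 8 - 2*y^2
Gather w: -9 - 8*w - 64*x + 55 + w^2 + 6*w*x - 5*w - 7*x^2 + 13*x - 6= w^2 + w*(6*x - 13) - 7*x^2 - 51*x + 40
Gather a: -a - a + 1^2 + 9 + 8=18 - 2*a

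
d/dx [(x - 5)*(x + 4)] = 2*x - 1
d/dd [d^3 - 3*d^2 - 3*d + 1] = 3*d^2 - 6*d - 3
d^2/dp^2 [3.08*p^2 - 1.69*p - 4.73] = 6.16000000000000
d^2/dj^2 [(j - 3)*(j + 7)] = 2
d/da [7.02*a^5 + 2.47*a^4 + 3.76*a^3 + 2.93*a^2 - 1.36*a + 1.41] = 35.1*a^4 + 9.88*a^3 + 11.28*a^2 + 5.86*a - 1.36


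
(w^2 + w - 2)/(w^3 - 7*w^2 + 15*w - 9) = (w + 2)/(w^2 - 6*w + 9)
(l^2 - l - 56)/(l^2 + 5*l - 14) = (l - 8)/(l - 2)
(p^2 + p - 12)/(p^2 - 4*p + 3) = (p + 4)/(p - 1)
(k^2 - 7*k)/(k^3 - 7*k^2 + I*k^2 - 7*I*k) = 1/(k + I)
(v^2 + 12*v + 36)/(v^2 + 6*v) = (v + 6)/v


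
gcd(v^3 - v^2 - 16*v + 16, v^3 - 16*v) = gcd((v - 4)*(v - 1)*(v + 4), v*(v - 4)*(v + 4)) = v^2 - 16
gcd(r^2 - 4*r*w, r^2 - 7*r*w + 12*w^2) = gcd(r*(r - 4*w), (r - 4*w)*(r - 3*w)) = r - 4*w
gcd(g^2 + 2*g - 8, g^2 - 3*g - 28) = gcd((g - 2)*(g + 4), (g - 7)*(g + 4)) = g + 4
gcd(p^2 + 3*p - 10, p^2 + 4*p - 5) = p + 5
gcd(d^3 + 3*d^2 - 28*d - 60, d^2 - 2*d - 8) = d + 2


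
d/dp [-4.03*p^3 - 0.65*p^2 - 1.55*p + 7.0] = -12.09*p^2 - 1.3*p - 1.55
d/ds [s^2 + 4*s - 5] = 2*s + 4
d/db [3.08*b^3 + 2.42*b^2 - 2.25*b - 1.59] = 9.24*b^2 + 4.84*b - 2.25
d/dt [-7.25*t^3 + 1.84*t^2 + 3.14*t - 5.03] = -21.75*t^2 + 3.68*t + 3.14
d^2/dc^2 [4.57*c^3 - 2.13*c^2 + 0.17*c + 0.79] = 27.42*c - 4.26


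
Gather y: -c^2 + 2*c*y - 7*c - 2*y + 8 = -c^2 - 7*c + y*(2*c - 2) + 8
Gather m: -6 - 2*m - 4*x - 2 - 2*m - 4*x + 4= -4*m - 8*x - 4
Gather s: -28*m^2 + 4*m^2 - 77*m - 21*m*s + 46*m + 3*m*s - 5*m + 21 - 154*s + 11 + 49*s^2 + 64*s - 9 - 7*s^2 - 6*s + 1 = -24*m^2 - 36*m + 42*s^2 + s*(-18*m - 96) + 24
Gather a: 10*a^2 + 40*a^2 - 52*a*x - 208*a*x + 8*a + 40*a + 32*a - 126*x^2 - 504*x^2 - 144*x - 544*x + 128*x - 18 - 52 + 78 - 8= 50*a^2 + a*(80 - 260*x) - 630*x^2 - 560*x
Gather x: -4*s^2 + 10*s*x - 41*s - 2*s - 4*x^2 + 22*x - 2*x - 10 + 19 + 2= -4*s^2 - 43*s - 4*x^2 + x*(10*s + 20) + 11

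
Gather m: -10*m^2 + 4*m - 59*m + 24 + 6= -10*m^2 - 55*m + 30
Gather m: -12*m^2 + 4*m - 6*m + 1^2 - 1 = -12*m^2 - 2*m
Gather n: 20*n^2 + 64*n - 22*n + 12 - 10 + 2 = 20*n^2 + 42*n + 4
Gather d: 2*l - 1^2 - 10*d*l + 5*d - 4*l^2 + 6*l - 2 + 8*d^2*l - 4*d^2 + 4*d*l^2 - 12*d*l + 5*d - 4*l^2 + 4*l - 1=d^2*(8*l - 4) + d*(4*l^2 - 22*l + 10) - 8*l^2 + 12*l - 4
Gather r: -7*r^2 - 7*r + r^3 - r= r^3 - 7*r^2 - 8*r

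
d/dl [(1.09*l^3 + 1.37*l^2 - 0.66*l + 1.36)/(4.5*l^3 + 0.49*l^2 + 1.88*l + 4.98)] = (-5.6309*l^4 + 10.0384*l^3 + 0.823599999999999*l^2 + 12.3124*l - 5.8436)/(20.25*l^6 + 4.41*l^5 + 17.1601*l^4 + 46.6624*l^3 + 8.4148*l^2 + 18.7248*l + 24.8004)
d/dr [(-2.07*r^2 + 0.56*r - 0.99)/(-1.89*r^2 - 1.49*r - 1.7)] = (4.1427*r^2 + 3.2958*r - 2.4271)/(3.5721*r^4 + 5.6322*r^3 + 8.6461*r^2 + 5.066*r + 2.89)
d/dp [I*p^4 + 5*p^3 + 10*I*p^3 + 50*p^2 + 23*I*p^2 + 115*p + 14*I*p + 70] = 4*I*p^3 + p^2*(15 + 30*I) + p*(100 + 46*I) + 115 + 14*I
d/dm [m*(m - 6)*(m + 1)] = 3*m^2 - 10*m - 6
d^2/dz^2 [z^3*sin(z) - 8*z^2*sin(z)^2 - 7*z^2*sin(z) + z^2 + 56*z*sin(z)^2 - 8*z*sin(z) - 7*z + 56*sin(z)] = -z^3*sin(z) + 7*z^2*sin(z) + 6*z^2*cos(z) - 16*z^2*cos(2*z) + 14*z*sin(z) - 32*z*sin(2*z) - 28*z*cos(z) + 112*z*cos(2*z) - 70*sin(z) + 112*sin(2*z) - 16*cos(z) + 8*cos(2*z) - 6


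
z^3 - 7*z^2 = z^2*(z - 7)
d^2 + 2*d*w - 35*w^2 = (d - 5*w)*(d + 7*w)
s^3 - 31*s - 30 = (s - 6)*(s + 1)*(s + 5)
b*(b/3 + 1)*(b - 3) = b^3/3 - 3*b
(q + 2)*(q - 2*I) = q^2 + 2*q - 2*I*q - 4*I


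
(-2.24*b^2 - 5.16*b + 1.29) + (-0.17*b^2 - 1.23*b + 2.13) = -2.41*b^2 - 6.39*b + 3.42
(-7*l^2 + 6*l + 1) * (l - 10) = -7*l^3 + 76*l^2 - 59*l - 10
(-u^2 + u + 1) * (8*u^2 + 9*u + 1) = -8*u^4 - u^3 + 16*u^2 + 10*u + 1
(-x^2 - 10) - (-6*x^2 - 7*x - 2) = 5*x^2 + 7*x - 8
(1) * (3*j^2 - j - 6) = 3*j^2 - j - 6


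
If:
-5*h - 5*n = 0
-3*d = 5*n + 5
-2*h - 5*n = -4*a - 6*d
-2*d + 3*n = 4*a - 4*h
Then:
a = 15/32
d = -5/8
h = 5/8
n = -5/8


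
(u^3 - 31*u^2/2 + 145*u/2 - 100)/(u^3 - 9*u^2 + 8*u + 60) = (u^2 - 21*u/2 + 20)/(u^2 - 4*u - 12)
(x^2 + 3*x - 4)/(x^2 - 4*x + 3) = (x + 4)/(x - 3)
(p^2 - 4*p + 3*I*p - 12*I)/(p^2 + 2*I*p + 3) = (p - 4)/(p - I)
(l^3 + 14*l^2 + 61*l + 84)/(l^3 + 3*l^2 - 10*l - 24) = (l^2 + 10*l + 21)/(l^2 - l - 6)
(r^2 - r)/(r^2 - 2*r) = (r - 1)/(r - 2)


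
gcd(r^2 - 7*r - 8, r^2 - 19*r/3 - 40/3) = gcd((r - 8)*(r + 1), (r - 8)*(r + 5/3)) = r - 8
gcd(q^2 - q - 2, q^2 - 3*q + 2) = q - 2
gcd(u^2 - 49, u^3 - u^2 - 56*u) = u + 7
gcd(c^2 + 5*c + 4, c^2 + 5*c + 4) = c^2 + 5*c + 4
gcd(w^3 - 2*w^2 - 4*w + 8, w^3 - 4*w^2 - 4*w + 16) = w^2 - 4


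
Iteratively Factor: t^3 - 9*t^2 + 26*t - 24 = (t - 4)*(t^2 - 5*t + 6) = (t - 4)*(t - 2)*(t - 3)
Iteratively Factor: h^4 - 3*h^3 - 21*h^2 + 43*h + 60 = (h + 1)*(h^3 - 4*h^2 - 17*h + 60) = (h + 1)*(h + 4)*(h^2 - 8*h + 15) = (h - 5)*(h + 1)*(h + 4)*(h - 3)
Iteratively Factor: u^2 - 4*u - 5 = (u - 5)*(u + 1)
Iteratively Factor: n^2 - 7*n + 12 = (n - 4)*(n - 3)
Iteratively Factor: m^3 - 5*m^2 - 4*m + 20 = (m + 2)*(m^2 - 7*m + 10) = (m - 2)*(m + 2)*(m - 5)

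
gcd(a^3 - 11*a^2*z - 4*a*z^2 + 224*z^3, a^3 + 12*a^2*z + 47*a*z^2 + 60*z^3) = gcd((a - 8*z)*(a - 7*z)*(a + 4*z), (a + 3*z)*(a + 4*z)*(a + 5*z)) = a + 4*z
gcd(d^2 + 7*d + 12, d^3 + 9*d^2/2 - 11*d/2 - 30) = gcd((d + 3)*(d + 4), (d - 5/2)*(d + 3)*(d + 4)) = d^2 + 7*d + 12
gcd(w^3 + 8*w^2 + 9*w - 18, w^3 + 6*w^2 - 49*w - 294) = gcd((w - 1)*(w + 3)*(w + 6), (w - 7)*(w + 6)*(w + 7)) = w + 6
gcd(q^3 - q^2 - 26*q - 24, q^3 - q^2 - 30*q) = q - 6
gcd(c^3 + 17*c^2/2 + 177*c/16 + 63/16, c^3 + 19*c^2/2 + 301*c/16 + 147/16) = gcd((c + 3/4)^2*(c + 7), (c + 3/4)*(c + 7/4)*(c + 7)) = c^2 + 31*c/4 + 21/4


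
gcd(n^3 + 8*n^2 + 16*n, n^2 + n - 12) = n + 4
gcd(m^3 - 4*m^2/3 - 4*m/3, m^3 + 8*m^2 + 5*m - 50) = m - 2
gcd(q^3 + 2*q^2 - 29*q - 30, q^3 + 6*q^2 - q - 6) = q^2 + 7*q + 6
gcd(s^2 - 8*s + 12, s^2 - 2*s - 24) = s - 6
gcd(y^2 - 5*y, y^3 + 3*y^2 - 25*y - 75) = y - 5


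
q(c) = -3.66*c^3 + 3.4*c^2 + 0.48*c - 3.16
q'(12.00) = -1499.04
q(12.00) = -5832.28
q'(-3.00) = -118.74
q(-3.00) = 124.82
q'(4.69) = -209.15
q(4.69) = -303.69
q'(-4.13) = -214.89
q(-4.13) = 310.68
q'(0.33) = 1.53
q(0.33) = -2.76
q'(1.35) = -10.35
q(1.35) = -5.32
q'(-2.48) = -83.92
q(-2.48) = 72.39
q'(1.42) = -12.00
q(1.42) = -6.10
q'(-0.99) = -17.01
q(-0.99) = 3.25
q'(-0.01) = 0.41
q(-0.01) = -3.16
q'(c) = -10.98*c^2 + 6.8*c + 0.48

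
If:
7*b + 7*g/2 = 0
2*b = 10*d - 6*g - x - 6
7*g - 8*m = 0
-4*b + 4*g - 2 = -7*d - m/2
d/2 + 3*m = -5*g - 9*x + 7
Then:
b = 1312/9005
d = 4986/9005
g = -2624/9005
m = -2296/9005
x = 1790/1801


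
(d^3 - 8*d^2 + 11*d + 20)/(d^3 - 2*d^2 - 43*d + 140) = (d + 1)/(d + 7)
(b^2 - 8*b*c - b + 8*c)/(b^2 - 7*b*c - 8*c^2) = (b - 1)/(b + c)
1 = 1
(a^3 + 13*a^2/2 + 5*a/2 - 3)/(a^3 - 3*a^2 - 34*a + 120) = (2*a^2 + a - 1)/(2*(a^2 - 9*a + 20))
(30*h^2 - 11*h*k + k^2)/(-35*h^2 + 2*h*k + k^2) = (-6*h + k)/(7*h + k)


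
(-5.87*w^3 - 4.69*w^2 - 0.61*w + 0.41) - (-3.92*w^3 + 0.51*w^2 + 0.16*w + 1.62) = -1.95*w^3 - 5.2*w^2 - 0.77*w - 1.21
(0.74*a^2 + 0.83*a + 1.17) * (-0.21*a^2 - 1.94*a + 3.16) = -0.1554*a^4 - 1.6099*a^3 + 0.4825*a^2 + 0.353*a + 3.6972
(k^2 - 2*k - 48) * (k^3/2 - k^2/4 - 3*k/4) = k^5/2 - 5*k^4/4 - 97*k^3/4 + 27*k^2/2 + 36*k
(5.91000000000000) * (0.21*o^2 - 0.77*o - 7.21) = 1.2411*o^2 - 4.5507*o - 42.6111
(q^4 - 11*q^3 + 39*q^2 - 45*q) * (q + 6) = q^5 - 5*q^4 - 27*q^3 + 189*q^2 - 270*q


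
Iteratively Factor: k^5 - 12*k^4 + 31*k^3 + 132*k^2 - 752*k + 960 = (k + 4)*(k^4 - 16*k^3 + 95*k^2 - 248*k + 240) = (k - 3)*(k + 4)*(k^3 - 13*k^2 + 56*k - 80) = (k - 4)*(k - 3)*(k + 4)*(k^2 - 9*k + 20) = (k - 5)*(k - 4)*(k - 3)*(k + 4)*(k - 4)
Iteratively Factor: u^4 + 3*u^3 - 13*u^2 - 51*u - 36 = (u + 1)*(u^3 + 2*u^2 - 15*u - 36) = (u + 1)*(u + 3)*(u^2 - u - 12) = (u + 1)*(u + 3)^2*(u - 4)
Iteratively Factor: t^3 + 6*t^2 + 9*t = (t + 3)*(t^2 + 3*t) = (t + 3)^2*(t)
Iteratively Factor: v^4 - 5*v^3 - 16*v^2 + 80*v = (v + 4)*(v^3 - 9*v^2 + 20*v) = (v - 4)*(v + 4)*(v^2 - 5*v) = v*(v - 4)*(v + 4)*(v - 5)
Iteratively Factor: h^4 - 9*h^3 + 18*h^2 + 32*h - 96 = (h - 4)*(h^3 - 5*h^2 - 2*h + 24) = (h - 4)*(h - 3)*(h^2 - 2*h - 8) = (h - 4)^2*(h - 3)*(h + 2)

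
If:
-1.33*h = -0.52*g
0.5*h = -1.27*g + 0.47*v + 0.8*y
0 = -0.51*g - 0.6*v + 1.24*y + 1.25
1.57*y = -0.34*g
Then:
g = 0.44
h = 0.17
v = 1.52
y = -0.09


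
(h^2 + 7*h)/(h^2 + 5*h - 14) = h/(h - 2)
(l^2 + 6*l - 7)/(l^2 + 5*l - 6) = (l + 7)/(l + 6)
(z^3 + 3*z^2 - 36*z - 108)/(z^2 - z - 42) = (z^2 - 3*z - 18)/(z - 7)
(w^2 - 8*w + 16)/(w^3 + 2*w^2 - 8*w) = (w^2 - 8*w + 16)/(w*(w^2 + 2*w - 8))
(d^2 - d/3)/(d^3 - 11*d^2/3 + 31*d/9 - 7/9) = 3*d/(3*d^2 - 10*d + 7)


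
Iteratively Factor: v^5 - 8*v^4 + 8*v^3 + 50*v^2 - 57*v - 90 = (v - 3)*(v^4 - 5*v^3 - 7*v^2 + 29*v + 30) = (v - 5)*(v - 3)*(v^3 - 7*v - 6) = (v - 5)*(v - 3)*(v + 2)*(v^2 - 2*v - 3) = (v - 5)*(v - 3)*(v + 1)*(v + 2)*(v - 3)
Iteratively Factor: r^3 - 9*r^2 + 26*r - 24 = (r - 4)*(r^2 - 5*r + 6) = (r - 4)*(r - 3)*(r - 2)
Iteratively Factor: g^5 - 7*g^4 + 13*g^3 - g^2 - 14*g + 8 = (g - 1)*(g^4 - 6*g^3 + 7*g^2 + 6*g - 8) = (g - 4)*(g - 1)*(g^3 - 2*g^2 - g + 2) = (g - 4)*(g - 1)^2*(g^2 - g - 2) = (g - 4)*(g - 1)^2*(g + 1)*(g - 2)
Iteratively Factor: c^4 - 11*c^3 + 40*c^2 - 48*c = (c - 4)*(c^3 - 7*c^2 + 12*c) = (c - 4)^2*(c^2 - 3*c) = (c - 4)^2*(c - 3)*(c)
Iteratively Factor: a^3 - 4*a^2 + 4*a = (a)*(a^2 - 4*a + 4) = a*(a - 2)*(a - 2)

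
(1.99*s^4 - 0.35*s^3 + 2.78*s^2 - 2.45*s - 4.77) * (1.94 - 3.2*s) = -6.368*s^5 + 4.9806*s^4 - 9.575*s^3 + 13.2332*s^2 + 10.511*s - 9.2538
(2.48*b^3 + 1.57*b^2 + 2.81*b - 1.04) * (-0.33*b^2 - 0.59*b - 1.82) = -0.8184*b^5 - 1.9813*b^4 - 6.3672*b^3 - 4.1721*b^2 - 4.5006*b + 1.8928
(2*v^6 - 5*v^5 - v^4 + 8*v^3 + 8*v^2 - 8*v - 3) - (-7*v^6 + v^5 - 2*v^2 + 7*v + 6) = 9*v^6 - 6*v^5 - v^4 + 8*v^3 + 10*v^2 - 15*v - 9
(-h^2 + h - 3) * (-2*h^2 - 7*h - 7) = 2*h^4 + 5*h^3 + 6*h^2 + 14*h + 21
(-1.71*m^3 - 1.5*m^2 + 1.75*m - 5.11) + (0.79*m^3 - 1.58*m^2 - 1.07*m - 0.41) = -0.92*m^3 - 3.08*m^2 + 0.68*m - 5.52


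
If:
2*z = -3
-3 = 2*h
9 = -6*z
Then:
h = -3/2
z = -3/2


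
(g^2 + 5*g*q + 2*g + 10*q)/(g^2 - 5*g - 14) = (g + 5*q)/(g - 7)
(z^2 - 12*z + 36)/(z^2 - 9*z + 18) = (z - 6)/(z - 3)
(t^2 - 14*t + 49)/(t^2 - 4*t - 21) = (t - 7)/(t + 3)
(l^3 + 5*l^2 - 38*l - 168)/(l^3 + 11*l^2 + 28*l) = (l - 6)/l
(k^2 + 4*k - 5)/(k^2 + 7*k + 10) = (k - 1)/(k + 2)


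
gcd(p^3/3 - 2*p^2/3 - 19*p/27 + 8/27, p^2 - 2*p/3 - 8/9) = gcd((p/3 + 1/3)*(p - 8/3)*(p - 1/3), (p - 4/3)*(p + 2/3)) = 1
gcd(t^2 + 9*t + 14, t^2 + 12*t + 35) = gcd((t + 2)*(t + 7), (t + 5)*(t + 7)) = t + 7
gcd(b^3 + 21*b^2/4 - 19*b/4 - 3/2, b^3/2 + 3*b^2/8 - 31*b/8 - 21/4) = 1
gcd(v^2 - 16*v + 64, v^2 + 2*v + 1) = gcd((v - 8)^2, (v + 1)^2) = 1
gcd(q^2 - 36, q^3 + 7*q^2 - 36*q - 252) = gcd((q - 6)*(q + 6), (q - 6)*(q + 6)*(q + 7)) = q^2 - 36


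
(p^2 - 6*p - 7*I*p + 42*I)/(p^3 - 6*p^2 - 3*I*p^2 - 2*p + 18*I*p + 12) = (p - 7*I)/(p^2 - 3*I*p - 2)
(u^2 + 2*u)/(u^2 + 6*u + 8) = u/(u + 4)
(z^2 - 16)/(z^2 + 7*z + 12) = (z - 4)/(z + 3)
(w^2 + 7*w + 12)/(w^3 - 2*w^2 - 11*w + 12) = (w + 4)/(w^2 - 5*w + 4)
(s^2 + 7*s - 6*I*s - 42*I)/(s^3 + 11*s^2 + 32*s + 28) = (s - 6*I)/(s^2 + 4*s + 4)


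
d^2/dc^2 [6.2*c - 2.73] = 0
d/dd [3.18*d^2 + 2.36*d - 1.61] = 6.36*d + 2.36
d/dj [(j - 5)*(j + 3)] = 2*j - 2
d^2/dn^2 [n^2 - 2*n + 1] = 2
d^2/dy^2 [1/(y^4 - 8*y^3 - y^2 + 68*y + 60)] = 2*((-6*y^2 + 24*y + 1)*(y^4 - 8*y^3 - y^2 + 68*y + 60) + 4*(2*y^3 - 12*y^2 - y + 34)^2)/(y^4 - 8*y^3 - y^2 + 68*y + 60)^3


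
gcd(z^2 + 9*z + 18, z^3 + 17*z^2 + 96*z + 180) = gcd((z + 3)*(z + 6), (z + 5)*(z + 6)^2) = z + 6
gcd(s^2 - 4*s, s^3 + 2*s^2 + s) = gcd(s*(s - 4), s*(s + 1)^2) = s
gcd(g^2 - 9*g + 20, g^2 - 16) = g - 4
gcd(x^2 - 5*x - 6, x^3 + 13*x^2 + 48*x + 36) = x + 1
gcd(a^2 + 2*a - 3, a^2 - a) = a - 1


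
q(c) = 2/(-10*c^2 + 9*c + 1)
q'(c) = 2*(20*c - 9)/(-10*c^2 + 9*c + 1)^2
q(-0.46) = -0.38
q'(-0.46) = -1.32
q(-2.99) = -0.02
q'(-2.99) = -0.01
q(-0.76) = -0.17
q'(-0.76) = -0.36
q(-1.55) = -0.05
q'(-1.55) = -0.06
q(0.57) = 0.69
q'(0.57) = 0.58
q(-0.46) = -0.38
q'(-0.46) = -1.32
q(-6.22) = -0.00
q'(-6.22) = -0.00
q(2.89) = -0.04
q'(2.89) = 0.03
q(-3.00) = -0.02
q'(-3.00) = -0.01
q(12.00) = 0.00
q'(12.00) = 0.00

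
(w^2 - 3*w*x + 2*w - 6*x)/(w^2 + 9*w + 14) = (w - 3*x)/(w + 7)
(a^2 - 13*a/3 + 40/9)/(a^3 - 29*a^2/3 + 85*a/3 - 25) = (a - 8/3)/(a^2 - 8*a + 15)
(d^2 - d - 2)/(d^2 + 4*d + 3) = (d - 2)/(d + 3)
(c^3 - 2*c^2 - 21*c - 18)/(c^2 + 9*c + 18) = (c^2 - 5*c - 6)/(c + 6)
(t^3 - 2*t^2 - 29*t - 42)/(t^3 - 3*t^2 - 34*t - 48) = (t - 7)/(t - 8)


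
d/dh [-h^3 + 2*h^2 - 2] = h*(4 - 3*h)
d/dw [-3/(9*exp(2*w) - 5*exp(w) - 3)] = (54*exp(w) - 15)*exp(w)/(-9*exp(2*w) + 5*exp(w) + 3)^2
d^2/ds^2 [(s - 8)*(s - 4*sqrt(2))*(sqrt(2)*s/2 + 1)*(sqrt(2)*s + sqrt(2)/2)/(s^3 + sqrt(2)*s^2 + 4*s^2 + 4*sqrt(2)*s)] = 4*(21*s^6 + 23*sqrt(2)*s^6 + 87*sqrt(2)*s^5 + 138*s^5 + 270*s^4 + 234*sqrt(2)*s^4 + 314*sqrt(2)*s^3 + 668*s^3 + 576*sqrt(2)*s^2 + 864*s^2 + 384*s + 768*sqrt(2)*s + 512)/(s^3*(s^6 + 3*sqrt(2)*s^5 + 12*s^5 + 36*sqrt(2)*s^4 + 54*s^4 + 136*s^3 + 146*sqrt(2)*s^3 + 288*s^2 + 216*sqrt(2)*s^2 + 96*sqrt(2)*s + 384*s + 128*sqrt(2)))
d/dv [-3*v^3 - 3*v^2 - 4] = 3*v*(-3*v - 2)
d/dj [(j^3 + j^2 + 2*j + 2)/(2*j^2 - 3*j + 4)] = (2*j^4 - 6*j^3 + 5*j^2 + 14)/(4*j^4 - 12*j^3 + 25*j^2 - 24*j + 16)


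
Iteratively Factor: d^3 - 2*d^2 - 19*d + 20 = (d + 4)*(d^2 - 6*d + 5) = (d - 5)*(d + 4)*(d - 1)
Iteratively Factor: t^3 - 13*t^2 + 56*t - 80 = (t - 4)*(t^2 - 9*t + 20) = (t - 4)^2*(t - 5)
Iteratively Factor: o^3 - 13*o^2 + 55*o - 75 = (o - 5)*(o^2 - 8*o + 15) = (o - 5)^2*(o - 3)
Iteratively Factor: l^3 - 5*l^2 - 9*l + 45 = (l - 3)*(l^2 - 2*l - 15) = (l - 5)*(l - 3)*(l + 3)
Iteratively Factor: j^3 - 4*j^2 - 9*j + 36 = (j + 3)*(j^2 - 7*j + 12) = (j - 4)*(j + 3)*(j - 3)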